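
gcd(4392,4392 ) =4392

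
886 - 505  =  381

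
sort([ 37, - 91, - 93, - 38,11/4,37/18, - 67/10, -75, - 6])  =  [ - 93, - 91, - 75, - 38,-67/10, - 6, 37/18,11/4,37 ]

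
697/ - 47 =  - 697/47  =  - 14.83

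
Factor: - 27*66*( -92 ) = 163944 = 2^3*3^4*11^1*23^1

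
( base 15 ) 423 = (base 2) 1110100101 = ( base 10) 933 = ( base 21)229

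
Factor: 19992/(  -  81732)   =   - 2^1* 17^1*139^ ( - 1 )=-  34/139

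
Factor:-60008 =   -  2^3*13^1* 577^1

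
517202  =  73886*7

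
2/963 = 2/963 = 0.00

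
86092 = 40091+46001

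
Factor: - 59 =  - 59^1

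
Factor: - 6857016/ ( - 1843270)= 2^2 * 3^1*5^(-1)*11^( - 1 ) * 13^(  -  1 ) * 1289^( - 1) * 285709^1 = 3428508/921635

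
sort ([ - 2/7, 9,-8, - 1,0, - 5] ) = [ - 8,-5, - 1, - 2/7,0, 9]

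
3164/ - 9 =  - 352 + 4/9 = -351.56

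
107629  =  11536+96093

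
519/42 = 12 + 5/14 = 12.36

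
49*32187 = 1577163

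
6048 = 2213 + 3835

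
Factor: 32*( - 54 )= - 1728 = - 2^6*3^3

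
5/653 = 5/653 = 0.01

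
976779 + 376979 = 1353758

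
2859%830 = 369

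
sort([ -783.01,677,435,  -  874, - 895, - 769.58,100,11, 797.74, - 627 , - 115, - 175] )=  [ - 895, - 874, - 783.01, - 769.58 , - 627, - 175 , - 115,11,100,435, 677 , 797.74] 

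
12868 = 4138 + 8730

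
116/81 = 116/81 = 1.43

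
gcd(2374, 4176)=2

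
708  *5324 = 3769392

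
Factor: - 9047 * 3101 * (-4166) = 116876076002 = 2^1*7^1*83^1* 109^1 * 443^1 * 2083^1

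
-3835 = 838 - 4673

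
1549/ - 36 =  - 1549/36 = - 43.03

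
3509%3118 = 391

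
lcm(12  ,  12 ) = 12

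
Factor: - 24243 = - 3^1*8081^1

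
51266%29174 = 22092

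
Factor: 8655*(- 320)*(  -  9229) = 25560638400 = 2^6  *  3^1*5^2*11^1*577^1*839^1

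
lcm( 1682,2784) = 80736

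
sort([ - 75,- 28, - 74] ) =[ - 75, - 74, - 28]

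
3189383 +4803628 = 7993011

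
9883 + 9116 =18999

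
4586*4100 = 18802600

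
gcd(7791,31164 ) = 7791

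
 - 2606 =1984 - 4590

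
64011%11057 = 8726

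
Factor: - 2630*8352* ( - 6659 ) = 146269995840 = 2^6*3^2*5^1*29^1*263^1*6659^1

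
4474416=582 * 7688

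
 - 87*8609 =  - 748983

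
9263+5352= 14615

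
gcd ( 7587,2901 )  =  3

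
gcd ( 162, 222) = 6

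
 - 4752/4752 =-1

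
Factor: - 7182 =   -  2^1*3^3*7^1*19^1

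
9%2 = 1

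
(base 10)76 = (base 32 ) 2C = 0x4C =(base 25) 31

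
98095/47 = 2087+6/47 = 2087.13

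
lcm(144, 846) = 6768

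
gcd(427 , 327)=1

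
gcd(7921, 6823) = 1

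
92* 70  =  6440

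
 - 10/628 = - 1  +  309/314= -0.02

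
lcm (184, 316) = 14536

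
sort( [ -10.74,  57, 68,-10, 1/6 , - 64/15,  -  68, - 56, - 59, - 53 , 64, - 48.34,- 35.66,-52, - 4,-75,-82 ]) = [ - 82, - 75, - 68, - 59, - 56,-53,-52,-48.34,- 35.66,-10.74  , - 10, - 64/15, - 4,  1/6,57, 64, 68] 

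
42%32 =10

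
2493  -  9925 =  - 7432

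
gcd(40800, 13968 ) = 48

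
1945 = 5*389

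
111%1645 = 111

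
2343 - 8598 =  - 6255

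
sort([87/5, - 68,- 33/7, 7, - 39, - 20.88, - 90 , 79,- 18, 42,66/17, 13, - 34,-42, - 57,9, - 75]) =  [ - 90, - 75, - 68, - 57, - 42, - 39,-34 , - 20.88, - 18, - 33/7, 66/17,  7,9,13,87/5, 42, 79 ]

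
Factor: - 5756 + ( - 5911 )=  - 3^1*3889^1 = - 11667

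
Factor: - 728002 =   -  2^1 *11^1 * 33091^1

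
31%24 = 7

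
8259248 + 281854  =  8541102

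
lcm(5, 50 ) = 50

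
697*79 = 55063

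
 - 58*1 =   -  58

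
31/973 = 31/973 =0.03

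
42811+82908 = 125719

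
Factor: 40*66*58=153120 = 2^5 * 3^1*5^1*11^1*29^1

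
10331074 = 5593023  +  4738051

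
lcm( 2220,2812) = 42180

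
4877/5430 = 4877/5430 =0.90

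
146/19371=146/19371 = 0.01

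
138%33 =6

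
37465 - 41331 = - 3866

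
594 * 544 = 323136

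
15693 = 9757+5936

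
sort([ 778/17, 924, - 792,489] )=[-792,778/17 , 489, 924]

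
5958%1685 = 903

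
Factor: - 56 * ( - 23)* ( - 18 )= - 23184= - 2^4*3^2 * 7^1*23^1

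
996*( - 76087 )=  -  75782652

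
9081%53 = 18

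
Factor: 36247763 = 19^1 * 47^1*40591^1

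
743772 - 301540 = 442232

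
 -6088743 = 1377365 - 7466108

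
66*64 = 4224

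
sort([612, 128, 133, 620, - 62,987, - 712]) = [  -  712,  -  62 , 128, 133 , 612, 620,987]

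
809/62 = 809/62 =13.05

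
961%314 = 19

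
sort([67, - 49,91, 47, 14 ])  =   [ - 49 , 14, 47,67, 91 ] 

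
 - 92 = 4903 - 4995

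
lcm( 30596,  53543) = 214172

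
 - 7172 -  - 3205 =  - 3967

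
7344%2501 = 2342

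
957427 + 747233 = 1704660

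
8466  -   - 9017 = 17483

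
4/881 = 4/881 = 0.00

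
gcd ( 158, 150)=2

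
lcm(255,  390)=6630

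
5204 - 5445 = - 241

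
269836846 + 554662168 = 824499014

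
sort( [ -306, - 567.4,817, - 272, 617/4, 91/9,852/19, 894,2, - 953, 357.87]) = [ - 953, - 567.4, - 306,  -  272,2, 91/9, 852/19,617/4, 357.87, 817  ,  894]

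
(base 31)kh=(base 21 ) 197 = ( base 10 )637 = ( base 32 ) JT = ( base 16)27D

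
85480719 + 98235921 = 183716640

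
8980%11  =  4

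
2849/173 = 2849/173 = 16.47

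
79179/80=989  +  59/80 = 989.74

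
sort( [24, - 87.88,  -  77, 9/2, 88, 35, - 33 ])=[ - 87.88, - 77,  -  33,9/2,24,35, 88]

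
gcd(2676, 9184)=4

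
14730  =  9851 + 4879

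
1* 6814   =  6814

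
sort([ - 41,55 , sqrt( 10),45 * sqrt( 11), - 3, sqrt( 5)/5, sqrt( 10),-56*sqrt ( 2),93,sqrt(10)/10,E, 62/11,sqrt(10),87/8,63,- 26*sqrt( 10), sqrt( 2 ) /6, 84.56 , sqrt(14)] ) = [ -26 * sqrt( 10),-56*sqrt( 2)  , - 41,-3, sqrt( 2)/6 , sqrt( 10)/10 , sqrt (5 ) /5, E, sqrt (10), sqrt( 10), sqrt( 10 ), sqrt(14 ), 62/11,87/8, 55  ,  63 , 84.56, 93, 45*sqrt(11)]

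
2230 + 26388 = 28618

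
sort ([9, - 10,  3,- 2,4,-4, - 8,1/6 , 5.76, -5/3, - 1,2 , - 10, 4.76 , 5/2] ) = [-10,  -  10,  -  8, - 4,- 2, - 5/3,-1, 1/6, 2, 5/2,3,4,4.76,5.76,9] 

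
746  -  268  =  478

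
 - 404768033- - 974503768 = 569735735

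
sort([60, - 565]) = [ - 565,  60]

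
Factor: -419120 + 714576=295456  =  2^5 * 7^1*1319^1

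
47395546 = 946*50101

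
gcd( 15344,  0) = 15344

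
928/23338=464/11669 = 0.04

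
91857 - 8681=83176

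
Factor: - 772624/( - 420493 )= 2^4*43^1*59^( - 1 )*  1123^1*7127^(-1)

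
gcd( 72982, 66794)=182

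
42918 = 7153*6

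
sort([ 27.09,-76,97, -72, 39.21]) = [-76 , - 72, 27.09 , 39.21, 97]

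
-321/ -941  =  321/941=0.34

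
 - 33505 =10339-43844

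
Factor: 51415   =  5^1*7^1*13^1*113^1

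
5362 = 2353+3009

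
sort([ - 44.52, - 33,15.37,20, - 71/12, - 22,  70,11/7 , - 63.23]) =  [-63.23, - 44.52, - 33, - 22, - 71/12,11/7, 15.37 , 20 , 70 ] 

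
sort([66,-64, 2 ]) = [ - 64, 2,66]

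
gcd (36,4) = 4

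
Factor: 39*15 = 3^2*5^1* 13^1 = 585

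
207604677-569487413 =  - 361882736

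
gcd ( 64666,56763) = 7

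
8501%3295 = 1911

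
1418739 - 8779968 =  - 7361229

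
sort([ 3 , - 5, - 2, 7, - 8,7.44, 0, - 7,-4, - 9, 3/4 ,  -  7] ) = [ - 9, - 8, - 7, - 7, - 5,-4, - 2,0,3/4,3,7, 7.44 ] 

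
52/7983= 52/7983  =  0.01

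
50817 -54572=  - 3755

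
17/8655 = 17/8655 = 0.00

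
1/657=1/657= 0.00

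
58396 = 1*58396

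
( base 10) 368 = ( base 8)560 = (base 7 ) 1034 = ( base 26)E4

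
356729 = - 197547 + 554276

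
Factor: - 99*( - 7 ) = 693 = 3^2*7^1*11^1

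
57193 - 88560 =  - 31367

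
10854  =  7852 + 3002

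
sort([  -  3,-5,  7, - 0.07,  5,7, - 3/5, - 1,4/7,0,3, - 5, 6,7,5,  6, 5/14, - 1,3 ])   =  [ - 5,- 5,-3, - 1, - 1  , - 3/5, - 0.07,0,  5/14,  4/7,  3,  3,5, 5,6, 6 , 7,  7 , 7] 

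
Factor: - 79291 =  - 37^1*2143^1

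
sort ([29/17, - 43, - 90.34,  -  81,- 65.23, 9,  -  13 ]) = [ - 90.34,  -  81, - 65.23, - 43, - 13,29/17,9] 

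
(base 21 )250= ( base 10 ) 987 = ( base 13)5ac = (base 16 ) 3db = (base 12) 6A3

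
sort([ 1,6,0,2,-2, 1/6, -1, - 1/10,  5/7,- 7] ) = [ - 7, - 2, - 1, - 1/10,  0,1/6, 5/7,1,2 , 6 ] 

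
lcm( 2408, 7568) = 52976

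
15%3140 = 15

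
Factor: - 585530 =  - 2^1 * 5^1*11^1*5323^1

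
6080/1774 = 3 + 379/887= 3.43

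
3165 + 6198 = 9363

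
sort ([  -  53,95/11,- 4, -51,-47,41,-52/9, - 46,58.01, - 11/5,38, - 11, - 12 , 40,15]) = [ - 53, - 51, - 47, - 46, - 12 , - 11 , - 52/9,  -  4, - 11/5, 95/11, 15,38,40,41 , 58.01]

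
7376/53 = 139  +  9/53 = 139.17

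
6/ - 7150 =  - 3/3575=- 0.00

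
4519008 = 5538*816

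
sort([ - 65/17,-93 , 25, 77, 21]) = [  -  93 , - 65/17,  21,25,77 ] 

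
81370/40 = 2034+1/4=2034.25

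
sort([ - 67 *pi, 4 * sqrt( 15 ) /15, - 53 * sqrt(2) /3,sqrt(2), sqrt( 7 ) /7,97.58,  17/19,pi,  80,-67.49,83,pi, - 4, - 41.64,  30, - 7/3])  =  [ - 67*pi, - 67.49, - 41.64, - 53*sqrt( 2 ) /3, - 4,  -  7/3,sqrt( 7 ) /7,17/19, 4*sqrt( 15 ) /15,sqrt( 2),pi,pi,30,80,83,97.58] 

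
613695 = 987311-373616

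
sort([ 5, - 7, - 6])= [ - 7, - 6,5 ] 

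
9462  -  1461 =8001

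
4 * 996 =3984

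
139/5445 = 139/5445 = 0.03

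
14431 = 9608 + 4823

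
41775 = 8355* 5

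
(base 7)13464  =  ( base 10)3672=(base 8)7130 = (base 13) 1896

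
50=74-24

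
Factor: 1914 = 2^1*3^1*11^1*  29^1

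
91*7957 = 724087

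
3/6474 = 1/2158 = 0.00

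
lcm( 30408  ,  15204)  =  30408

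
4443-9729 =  - 5286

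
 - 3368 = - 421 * 8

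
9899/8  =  9899/8 = 1237.38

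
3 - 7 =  - 4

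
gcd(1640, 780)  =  20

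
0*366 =0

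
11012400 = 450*24472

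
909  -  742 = 167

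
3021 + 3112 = 6133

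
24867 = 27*921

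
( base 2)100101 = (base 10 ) 37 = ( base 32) 15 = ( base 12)31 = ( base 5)122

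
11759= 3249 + 8510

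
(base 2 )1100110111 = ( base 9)1114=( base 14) 42B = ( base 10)823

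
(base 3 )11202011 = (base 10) 3460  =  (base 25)5DA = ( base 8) 6604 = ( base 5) 102320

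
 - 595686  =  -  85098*7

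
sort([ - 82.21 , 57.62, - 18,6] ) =[ - 82.21, - 18 , 6,57.62 ] 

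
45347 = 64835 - 19488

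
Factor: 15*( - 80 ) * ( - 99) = 118800= 2^4*3^3*5^2*11^1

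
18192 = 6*3032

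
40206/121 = 40206/121 = 332.28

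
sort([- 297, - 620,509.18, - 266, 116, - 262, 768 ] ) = [ - 620, - 297, - 266, - 262, 116, 509.18,768]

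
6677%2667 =1343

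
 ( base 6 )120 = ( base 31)1H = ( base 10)48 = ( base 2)110000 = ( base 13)39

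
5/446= 5/446 =0.01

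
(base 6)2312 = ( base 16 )224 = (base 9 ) 668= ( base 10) 548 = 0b1000100100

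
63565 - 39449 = 24116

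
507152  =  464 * 1093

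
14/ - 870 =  - 1  +  428/435 = - 0.02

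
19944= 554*36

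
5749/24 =239 + 13/24 = 239.54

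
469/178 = 469/178 = 2.63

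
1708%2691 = 1708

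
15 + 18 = 33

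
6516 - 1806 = 4710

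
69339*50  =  3466950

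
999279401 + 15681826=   1014961227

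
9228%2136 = 684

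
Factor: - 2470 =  - 2^1*5^1*13^1 *19^1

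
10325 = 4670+5655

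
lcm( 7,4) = 28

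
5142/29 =5142/29=177.31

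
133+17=150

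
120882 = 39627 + 81255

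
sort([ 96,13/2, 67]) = [13/2,67, 96]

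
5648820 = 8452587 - 2803767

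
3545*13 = 46085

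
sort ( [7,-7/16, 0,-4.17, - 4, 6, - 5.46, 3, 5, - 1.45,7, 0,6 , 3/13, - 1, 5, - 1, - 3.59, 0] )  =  [ - 5.46, - 4.17, - 4, - 3.59,-1.45,- 1, - 1,- 7/16,0, 0, 0,3/13, 3 , 5,5, 6 , 6, 7,7]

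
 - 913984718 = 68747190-982731908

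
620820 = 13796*45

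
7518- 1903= 5615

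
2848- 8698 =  -5850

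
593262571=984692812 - 391430241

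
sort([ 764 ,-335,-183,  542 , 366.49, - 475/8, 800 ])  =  [ - 335 , - 183, - 475/8, 366.49,542, 764,800 ] 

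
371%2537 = 371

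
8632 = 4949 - -3683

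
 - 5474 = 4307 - 9781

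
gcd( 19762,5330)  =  82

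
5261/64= 5261/64=82.20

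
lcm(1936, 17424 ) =17424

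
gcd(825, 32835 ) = 165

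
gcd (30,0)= 30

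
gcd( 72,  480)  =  24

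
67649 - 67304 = 345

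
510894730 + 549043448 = 1059938178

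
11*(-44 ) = -484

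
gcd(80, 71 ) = 1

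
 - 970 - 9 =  - 979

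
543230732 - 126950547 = 416280185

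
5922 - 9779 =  - 3857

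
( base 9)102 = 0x53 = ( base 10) 83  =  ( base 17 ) 4f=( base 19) 47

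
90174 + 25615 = 115789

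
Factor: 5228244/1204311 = 1742748/401437 = 2^2*3^1*7^1* 229^( - 1)* 1753^ (-1) * 20747^1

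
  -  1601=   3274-4875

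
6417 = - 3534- - 9951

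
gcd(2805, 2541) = 33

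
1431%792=639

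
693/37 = 693/37 =18.73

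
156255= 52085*3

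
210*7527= 1580670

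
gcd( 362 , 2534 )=362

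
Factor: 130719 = 3^1*43573^1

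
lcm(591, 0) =0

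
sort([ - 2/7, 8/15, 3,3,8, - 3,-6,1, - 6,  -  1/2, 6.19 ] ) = [ - 6,- 6, - 3,-1/2 , - 2/7,8/15, 1, 3, 3 , 6.19,8 ]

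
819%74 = 5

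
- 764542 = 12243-776785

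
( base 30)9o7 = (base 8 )21173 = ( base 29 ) aeb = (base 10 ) 8827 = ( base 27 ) C2P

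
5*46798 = 233990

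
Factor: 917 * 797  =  7^1*131^1 * 797^1 = 730849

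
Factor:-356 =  -2^2*89^1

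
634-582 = 52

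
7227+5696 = 12923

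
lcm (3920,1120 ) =7840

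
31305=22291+9014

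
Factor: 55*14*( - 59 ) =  - 45430 =- 2^1*5^1 *7^1*11^1*59^1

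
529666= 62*8543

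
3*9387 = 28161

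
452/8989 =452/8989 = 0.05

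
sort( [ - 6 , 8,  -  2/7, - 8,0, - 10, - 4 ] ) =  [-10, - 8 , - 6, - 4, - 2/7,0,8 ]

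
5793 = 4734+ 1059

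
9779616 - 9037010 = 742606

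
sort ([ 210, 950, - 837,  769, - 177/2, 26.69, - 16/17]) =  [ - 837, - 177/2, - 16/17, 26.69,210, 769,950]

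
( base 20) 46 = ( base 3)10012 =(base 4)1112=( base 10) 86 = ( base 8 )126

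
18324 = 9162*2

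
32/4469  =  32/4469 = 0.01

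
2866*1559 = 4468094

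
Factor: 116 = 2^2 *29^1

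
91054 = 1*91054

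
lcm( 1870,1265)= 43010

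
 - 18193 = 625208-643401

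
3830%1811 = 208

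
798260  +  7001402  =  7799662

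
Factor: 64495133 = 3373^1*19121^1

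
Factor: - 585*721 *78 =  - 32899230 = -2^1 * 3^3*5^1*7^1*13^2*103^1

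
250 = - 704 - -954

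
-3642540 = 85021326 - 88663866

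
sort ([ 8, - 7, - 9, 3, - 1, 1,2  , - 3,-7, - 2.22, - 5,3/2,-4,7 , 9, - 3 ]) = [ - 9, - 7,-7 ,-5, - 4, - 3, - 3, - 2.22, - 1,1,3/2,2,3,7,8 , 9] 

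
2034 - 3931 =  - 1897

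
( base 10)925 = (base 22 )1K1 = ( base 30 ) 10p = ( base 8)1635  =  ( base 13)562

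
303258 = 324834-21576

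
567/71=567/71 = 7.99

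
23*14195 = 326485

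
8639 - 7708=931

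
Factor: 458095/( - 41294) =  - 41645/3754 = - 2^ ( - 1)*5^1*1877^( - 1 )*8329^1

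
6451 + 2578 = 9029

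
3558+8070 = 11628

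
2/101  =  2/101 = 0.02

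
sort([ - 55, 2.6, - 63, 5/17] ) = [ - 63, - 55  ,  5/17,2.6] 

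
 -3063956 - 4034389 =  - 7098345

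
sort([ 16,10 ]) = [ 10, 16]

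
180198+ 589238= 769436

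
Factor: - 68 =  - 2^2*17^1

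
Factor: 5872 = 2^4*367^1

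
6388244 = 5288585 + 1099659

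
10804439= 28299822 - 17495383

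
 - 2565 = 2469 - 5034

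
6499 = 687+5812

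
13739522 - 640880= 13098642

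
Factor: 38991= 3^1 *41^1*317^1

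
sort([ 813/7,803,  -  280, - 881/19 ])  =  [-280, - 881/19, 813/7,  803 ] 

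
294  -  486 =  - 192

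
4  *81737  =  326948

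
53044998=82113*646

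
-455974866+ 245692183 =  - 210282683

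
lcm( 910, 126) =8190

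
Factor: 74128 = 2^4*41^1*113^1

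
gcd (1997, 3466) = 1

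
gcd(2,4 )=2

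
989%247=1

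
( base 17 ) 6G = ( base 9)141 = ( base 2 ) 1110110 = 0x76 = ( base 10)118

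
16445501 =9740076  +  6705425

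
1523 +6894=8417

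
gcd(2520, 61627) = 1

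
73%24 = 1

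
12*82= 984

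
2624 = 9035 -6411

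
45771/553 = 82 + 425/553= 82.77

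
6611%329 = 31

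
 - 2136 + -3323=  -5459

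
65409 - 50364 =15045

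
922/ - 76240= - 1  +  37659/38120 = - 0.01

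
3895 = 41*95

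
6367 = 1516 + 4851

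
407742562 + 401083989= 808826551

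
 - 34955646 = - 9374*3729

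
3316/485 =6 + 406/485 = 6.84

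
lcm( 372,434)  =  2604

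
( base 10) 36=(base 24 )1C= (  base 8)44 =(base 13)2A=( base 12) 30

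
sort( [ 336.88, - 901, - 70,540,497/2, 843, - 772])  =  [ - 901, - 772,- 70, 497/2, 336.88, 540 , 843]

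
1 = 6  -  5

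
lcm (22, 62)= 682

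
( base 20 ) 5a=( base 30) 3K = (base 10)110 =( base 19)5F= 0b1101110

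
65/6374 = 65/6374 = 0.01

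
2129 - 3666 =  - 1537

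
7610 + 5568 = 13178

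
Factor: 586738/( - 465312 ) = -293369/232656 = -2^ (-4 )  *3^(  -  1)*17^1*37^( - 1)*131^ (-1)*17257^1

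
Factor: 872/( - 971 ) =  - 2^3*109^1*971^( - 1 )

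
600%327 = 273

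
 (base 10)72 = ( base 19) 3f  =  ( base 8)110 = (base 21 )39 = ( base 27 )2i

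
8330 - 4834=3496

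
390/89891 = 390/89891 = 0.00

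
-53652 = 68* ( - 789) 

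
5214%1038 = 24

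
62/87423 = 62/87423 = 0.00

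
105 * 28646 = 3007830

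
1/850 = 1/850  =  0.00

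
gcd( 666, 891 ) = 9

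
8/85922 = 4/42961 =0.00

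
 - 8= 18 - 26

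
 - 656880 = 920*( - 714 )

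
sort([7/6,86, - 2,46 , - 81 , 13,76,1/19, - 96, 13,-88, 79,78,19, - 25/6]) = [ - 96, - 88, - 81, - 25/6, - 2,1/19,  7/6, 13,13,19, 46,76,  78,79, 86]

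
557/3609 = 557/3609= 0.15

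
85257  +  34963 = 120220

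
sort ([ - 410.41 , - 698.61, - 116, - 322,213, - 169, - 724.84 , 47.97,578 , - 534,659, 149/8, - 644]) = [ - 724.84, - 698.61, - 644, - 534, - 410.41, - 322, - 169, - 116, 149/8,47.97,213,578 , 659 ]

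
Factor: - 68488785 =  - 3^2*5^1*1521973^1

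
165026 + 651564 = 816590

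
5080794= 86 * 59079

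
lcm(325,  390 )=1950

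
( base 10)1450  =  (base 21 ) 361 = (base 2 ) 10110101010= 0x5AA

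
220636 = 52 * 4243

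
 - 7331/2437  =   - 7331/2437=-  3.01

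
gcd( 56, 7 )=7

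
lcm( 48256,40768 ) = 2364544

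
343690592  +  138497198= 482187790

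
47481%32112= 15369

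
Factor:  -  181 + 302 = 121 = 11^2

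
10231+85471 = 95702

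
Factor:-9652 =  - 2^2*19^1*127^1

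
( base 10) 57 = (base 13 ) 45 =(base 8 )71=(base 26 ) 25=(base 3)2010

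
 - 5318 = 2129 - 7447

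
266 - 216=50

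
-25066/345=-25066/345 = - 72.66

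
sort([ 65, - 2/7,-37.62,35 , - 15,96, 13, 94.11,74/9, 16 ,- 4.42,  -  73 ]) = [  -  73, - 37.62 , - 15, - 4.42, - 2/7,74/9 , 13,16 , 35,65,94.11 , 96] 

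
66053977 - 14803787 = 51250190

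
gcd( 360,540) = 180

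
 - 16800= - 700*24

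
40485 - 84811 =-44326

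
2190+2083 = 4273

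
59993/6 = 9998 + 5/6 = 9998.83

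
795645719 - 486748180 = 308897539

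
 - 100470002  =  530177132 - 630647134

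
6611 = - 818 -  - 7429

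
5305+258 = 5563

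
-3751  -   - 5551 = 1800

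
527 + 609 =1136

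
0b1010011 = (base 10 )83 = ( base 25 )38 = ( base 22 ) 3H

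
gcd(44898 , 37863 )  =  21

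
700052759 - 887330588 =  - 187277829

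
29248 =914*32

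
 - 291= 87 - 378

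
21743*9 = 195687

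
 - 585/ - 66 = 195/22 = 8.86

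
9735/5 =1947 = 1947.00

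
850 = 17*50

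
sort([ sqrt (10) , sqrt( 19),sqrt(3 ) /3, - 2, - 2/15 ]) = [-2, - 2/15, sqrt( 3 )/3, sqrt ( 10 ), sqrt( 19)]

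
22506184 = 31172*722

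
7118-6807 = 311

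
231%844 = 231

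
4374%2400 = 1974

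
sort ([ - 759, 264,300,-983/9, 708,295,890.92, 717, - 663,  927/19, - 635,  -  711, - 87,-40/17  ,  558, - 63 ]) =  [ - 759, - 711, - 663 , - 635, - 983/9, - 87, - 63, - 40/17, 927/19, 264,295,300,558,708, 717,890.92]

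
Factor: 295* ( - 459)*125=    - 16925625= - 3^3*5^4*17^1*59^1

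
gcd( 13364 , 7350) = 2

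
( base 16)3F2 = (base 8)1762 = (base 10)1010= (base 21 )262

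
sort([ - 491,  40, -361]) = [ - 491,-361, 40 ] 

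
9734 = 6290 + 3444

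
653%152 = 45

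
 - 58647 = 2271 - 60918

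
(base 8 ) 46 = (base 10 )38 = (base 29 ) 19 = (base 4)212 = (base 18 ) 22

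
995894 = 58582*17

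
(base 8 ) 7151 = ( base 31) 3Q0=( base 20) 949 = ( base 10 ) 3689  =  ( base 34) 36h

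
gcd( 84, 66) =6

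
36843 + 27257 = 64100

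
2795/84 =2795/84 = 33.27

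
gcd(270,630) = 90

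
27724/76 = 6931/19 = 364.79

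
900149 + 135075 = 1035224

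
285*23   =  6555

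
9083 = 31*293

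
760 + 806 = 1566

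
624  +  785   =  1409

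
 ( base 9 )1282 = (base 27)18k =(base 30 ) 125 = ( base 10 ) 965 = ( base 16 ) 3C5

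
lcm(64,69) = 4416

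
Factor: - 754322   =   - 2^1*137^1*2753^1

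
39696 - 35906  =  3790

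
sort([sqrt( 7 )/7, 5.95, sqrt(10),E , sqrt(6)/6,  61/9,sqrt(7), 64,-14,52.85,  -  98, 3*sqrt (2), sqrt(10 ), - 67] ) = [-98, - 67,-14, sqrt(7)/7,sqrt(6)/6, sqrt(7), E, sqrt( 10),  sqrt(10),3*sqrt(2), 5.95, 61/9, 52.85,64] 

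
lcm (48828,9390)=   244140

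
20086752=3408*5894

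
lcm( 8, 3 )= 24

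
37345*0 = 0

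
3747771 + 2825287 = 6573058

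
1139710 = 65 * 17534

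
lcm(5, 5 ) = 5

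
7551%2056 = 1383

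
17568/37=17568/37 = 474.81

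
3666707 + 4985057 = 8651764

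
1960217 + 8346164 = 10306381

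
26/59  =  26/59 = 0.44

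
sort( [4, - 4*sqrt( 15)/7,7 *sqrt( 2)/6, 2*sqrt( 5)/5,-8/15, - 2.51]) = [  -  2.51, - 4*sqrt(15 ) /7, - 8/15,2*sqrt( 5)/5,7* sqrt( 2)/6,  4] 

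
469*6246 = 2929374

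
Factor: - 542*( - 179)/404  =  2^( - 1)*101^( - 1)*179^1*271^1=48509/202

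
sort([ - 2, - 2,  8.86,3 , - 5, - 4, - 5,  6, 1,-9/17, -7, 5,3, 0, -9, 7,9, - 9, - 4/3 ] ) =[ - 9, - 9, - 7, - 5,  -  5 , - 4,- 2,-2  , - 4/3, - 9/17 , 0,  1,3,3,5, 6 , 7 , 8.86,9 ]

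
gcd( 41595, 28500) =15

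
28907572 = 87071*332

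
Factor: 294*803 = 2^1*3^1 * 7^2 *11^1*73^1 = 236082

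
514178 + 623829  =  1138007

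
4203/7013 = 4203/7013 = 0.60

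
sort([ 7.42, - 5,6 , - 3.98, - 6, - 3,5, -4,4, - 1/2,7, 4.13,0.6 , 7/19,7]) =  [  -  6, - 5 ,-4, - 3.98, - 3,-1/2, 7/19,0.6, 4,4.13,5,6, 7,  7,  7.42]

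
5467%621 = 499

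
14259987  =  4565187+9694800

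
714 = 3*238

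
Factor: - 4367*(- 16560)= 2^4*3^2*5^1* 11^1 * 23^1*397^1 = 72317520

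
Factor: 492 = 2^2*3^1*41^1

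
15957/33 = 483 + 6/11 = 483.55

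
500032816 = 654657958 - 154625142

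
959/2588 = 959/2588 =0.37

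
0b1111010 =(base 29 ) 46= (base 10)122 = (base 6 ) 322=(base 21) 5H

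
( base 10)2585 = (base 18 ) 7hb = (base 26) 3lb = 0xa19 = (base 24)4bh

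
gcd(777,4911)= 3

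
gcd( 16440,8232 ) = 24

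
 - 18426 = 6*( - 3071 ) 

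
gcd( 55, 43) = 1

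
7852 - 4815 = 3037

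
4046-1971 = 2075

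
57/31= 57/31 = 1.84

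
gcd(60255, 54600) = 195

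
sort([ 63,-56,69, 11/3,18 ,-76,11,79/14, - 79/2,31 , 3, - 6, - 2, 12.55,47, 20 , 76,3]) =[ - 76, - 56,-79/2 ,-6 , - 2, 3,3,11/3,79/14, 11, 12.55,18, 20, 31,47,63,69,76 ]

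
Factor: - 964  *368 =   -  2^6 * 23^1 *241^1 = -354752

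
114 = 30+84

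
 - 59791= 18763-78554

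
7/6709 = 7/6709 = 0.00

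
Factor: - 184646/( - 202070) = 763/835 = 5^( - 1 )*7^1*109^1*167^( - 1) 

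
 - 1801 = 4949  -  6750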